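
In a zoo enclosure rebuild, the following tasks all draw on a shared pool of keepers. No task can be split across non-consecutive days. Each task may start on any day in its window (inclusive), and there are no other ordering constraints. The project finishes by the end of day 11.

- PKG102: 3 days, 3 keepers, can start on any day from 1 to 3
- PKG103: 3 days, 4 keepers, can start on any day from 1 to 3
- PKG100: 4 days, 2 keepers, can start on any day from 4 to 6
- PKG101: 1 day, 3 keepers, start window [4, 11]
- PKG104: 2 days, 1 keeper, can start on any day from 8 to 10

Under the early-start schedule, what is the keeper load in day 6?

2

At early start, day 6 has: PKG100.
Demand: 2 = 2.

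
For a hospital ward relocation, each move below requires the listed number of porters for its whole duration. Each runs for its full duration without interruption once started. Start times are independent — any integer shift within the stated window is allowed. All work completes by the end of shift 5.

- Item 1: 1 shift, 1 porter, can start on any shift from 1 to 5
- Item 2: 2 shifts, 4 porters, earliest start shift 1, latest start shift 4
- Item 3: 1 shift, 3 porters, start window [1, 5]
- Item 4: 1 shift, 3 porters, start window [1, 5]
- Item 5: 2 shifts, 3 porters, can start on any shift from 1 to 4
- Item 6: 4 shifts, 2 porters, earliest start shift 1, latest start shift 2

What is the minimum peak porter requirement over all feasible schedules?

6

Early-start (Item 1@1, Item 2@1, Item 3@1, Item 4@1, Item 5@1, Item 6@1) gives peak 16: s1:16  s2:9  s3:2  s4:2  s5:0.
Shift Item 2→2, Item 4→5, Item 5→4.
Schedule Item 1@1, Item 2@2, Item 3@1, Item 4@5, Item 5@4, Item 6@1: s1:6  s2:6  s3:6  s4:5  s5:6 — peak 6.
Total porter-shifts = 29 over 5 shifts ⇒ peak ≥ ⌈29/5⌉ = 6, so 6 is optimal.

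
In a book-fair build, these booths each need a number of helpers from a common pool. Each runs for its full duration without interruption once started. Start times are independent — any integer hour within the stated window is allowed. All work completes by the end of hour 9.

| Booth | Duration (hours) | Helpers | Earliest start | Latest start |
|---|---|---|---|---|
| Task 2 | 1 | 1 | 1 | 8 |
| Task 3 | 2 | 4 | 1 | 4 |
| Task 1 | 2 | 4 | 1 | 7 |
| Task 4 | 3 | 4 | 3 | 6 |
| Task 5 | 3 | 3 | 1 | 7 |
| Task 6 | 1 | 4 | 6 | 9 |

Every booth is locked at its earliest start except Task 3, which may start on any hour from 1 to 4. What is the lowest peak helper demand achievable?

8

Task 3@1: h1:12  h2:11  h3:7  h4:4  h5:4  h6:4  h7:0  h8:0  h9:0 → peak 12
Task 3@2: h1:8  h2:11  h3:11  h4:4  h5:4  h6:4  h7:0  h8:0  h9:0 → peak 11
Task 3@3: h1:8  h2:7  h3:11  h4:8  h5:4  h6:4  h7:0  h8:0  h9:0 → peak 11
Task 3@4: h1:8  h2:7  h3:7  h4:8  h5:8  h6:4  h7:0  h8:0  h9:0 → peak 8
Best is Task 3@4, peak 8.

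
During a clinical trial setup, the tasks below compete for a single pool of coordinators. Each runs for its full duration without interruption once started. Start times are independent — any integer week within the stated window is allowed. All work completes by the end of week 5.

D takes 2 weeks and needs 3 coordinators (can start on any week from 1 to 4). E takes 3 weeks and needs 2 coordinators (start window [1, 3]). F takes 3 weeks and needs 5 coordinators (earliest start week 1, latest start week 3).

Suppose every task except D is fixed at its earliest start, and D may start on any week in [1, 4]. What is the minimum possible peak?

7

D@1: w1:10  w2:10  w3:7  w4:0  w5:0 → peak 10
D@2: w1:7  w2:10  w3:10  w4:0  w5:0 → peak 10
D@3: w1:7  w2:7  w3:10  w4:3  w5:0 → peak 10
D@4: w1:7  w2:7  w3:7  w4:3  w5:3 → peak 7
Best is D@4, peak 7.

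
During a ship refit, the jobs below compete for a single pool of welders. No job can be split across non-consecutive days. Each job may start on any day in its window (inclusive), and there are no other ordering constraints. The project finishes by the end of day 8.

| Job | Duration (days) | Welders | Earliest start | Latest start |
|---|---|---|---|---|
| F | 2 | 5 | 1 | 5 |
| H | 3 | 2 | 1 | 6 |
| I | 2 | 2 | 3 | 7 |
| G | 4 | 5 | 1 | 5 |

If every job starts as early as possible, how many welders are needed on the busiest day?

12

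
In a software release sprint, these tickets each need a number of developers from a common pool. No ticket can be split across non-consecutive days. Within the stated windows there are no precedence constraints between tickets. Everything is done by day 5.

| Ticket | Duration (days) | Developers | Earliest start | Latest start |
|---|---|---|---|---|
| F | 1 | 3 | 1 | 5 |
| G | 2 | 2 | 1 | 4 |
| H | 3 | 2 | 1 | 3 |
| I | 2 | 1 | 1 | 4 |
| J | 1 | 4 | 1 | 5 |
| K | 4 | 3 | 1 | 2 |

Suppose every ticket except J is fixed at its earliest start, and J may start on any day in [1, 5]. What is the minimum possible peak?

11

J@1: d1:15  d2:8  d3:5  d4:3  d5:0 → peak 15
J@2: d1:11  d2:12  d3:5  d4:3  d5:0 → peak 12
J@3: d1:11  d2:8  d3:9  d4:3  d5:0 → peak 11
J@4: d1:11  d2:8  d3:5  d4:7  d5:0 → peak 11
J@5: d1:11  d2:8  d3:5  d4:3  d5:4 → peak 11
Best is J@3, peak 11.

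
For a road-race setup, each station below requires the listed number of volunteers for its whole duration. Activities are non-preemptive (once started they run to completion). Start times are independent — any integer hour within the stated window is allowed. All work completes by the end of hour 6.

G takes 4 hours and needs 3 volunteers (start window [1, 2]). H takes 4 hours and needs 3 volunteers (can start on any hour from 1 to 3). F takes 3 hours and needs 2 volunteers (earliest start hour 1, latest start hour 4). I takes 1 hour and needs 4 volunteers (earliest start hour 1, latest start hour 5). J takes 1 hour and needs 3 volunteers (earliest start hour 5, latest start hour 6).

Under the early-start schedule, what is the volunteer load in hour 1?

At early start, hour 1 has: G, H, F, I.
Demand: 3 + 3 + 2 + 4 = 12.

12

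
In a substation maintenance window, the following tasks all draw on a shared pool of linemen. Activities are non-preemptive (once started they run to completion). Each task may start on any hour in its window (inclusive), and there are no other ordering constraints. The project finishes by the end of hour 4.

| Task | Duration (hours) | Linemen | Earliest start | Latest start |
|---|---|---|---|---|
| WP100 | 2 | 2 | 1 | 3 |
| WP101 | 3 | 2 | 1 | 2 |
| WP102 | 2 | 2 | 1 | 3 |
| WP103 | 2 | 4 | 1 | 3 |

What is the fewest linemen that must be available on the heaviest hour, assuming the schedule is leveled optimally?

6

Early-start (WP100@1, WP101@1, WP102@1, WP103@1) gives peak 10: h1:10  h2:10  h3:2  h4:0.
Shift WP103→3.
Schedule WP100@1, WP101@1, WP102@1, WP103@3: h1:6  h2:6  h3:6  h4:4 — peak 6.
Total lineman-hours = 22 over 4 hours ⇒ peak ≥ ⌈22/4⌉ = 6, so 6 is optimal.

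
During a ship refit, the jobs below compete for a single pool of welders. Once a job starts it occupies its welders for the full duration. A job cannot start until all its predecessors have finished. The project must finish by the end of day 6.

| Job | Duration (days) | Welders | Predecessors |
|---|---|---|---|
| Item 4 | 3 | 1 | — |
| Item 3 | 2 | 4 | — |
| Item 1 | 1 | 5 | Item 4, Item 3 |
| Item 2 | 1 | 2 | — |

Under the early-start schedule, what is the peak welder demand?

Early-start schedule: Item 4@1, Item 3@1, Item 1@4, Item 2@1.
Load per day: day 1: 7, day 2: 5, day 3: 1, day 4: 5, day 5: 0, day 6: 0.
Peak is 7.

7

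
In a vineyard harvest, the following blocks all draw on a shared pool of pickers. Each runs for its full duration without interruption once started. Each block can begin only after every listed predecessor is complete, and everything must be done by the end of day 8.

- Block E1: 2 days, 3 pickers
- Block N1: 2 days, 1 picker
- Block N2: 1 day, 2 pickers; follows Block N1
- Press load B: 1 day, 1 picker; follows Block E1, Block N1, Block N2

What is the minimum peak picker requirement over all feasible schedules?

3

Early-start (Block E1@1, Block N1@1, Block N2@3, Press load B@4) gives peak 4: d1:4  d2:4  d3:2  d4:1  d5:0  d6:0  d7:0  d8:0.
Shift Block N1→3, Block N2→5, Press load B→6.
Schedule Block E1@1, Block N1@3, Block N2@5, Press load B@6: d1:3  d2:3  d3:1  d4:1  d5:2  d6:1  d7:0  d8:0 — peak 3.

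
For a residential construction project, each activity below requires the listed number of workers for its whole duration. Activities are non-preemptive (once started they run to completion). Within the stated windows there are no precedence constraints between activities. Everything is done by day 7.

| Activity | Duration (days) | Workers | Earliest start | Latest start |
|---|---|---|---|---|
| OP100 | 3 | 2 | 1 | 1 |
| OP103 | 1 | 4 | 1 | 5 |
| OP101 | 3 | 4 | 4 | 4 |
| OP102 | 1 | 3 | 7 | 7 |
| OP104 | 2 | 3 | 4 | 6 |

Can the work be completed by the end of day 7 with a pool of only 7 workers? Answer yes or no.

Schedule OP100@1, OP103@1, OP101@4, OP102@7, OP104@4: d1:6  d2:2  d3:2  d4:7  d5:7  d6:4  d7:3 — peak 7 ≤ 7.

yes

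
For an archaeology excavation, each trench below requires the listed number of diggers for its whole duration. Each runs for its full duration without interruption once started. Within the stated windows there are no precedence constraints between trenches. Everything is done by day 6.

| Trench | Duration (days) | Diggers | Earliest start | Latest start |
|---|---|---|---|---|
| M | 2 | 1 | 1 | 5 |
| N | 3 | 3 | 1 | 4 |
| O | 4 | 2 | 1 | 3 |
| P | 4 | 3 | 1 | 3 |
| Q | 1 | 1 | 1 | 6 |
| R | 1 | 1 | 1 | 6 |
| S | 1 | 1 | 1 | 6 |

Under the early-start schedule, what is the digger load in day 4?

5

At early start, day 4 has: O, P.
Demand: 2 + 3 = 5.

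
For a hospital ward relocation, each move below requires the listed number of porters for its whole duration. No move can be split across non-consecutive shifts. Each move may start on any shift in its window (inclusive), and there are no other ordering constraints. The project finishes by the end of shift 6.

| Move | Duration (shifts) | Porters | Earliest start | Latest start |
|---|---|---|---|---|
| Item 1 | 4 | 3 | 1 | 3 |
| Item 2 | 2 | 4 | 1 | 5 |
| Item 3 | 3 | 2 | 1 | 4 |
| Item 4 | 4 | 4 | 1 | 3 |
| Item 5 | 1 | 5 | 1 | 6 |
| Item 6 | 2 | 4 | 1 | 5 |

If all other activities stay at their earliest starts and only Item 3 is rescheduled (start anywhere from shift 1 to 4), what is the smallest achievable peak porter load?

20

Item 3@1: s1:22  s2:17  s3:9  s4:7  s5:0  s6:0 → peak 22
Item 3@2: s1:20  s2:17  s3:9  s4:9  s5:0  s6:0 → peak 20
Item 3@3: s1:20  s2:15  s3:9  s4:9  s5:2  s6:0 → peak 20
Item 3@4: s1:20  s2:15  s3:7  s4:9  s5:2  s6:2 → peak 20
Best is Item 3@2, peak 20.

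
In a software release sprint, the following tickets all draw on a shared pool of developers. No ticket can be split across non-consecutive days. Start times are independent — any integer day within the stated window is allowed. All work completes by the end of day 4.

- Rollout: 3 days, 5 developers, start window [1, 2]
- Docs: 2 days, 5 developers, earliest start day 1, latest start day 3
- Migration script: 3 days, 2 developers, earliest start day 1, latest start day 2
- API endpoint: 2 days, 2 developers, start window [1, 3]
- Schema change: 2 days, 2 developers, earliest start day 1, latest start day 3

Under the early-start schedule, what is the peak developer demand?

Early-start schedule: Rollout@1, Docs@1, Migration script@1, API endpoint@1, Schema change@1.
Load per day: day 1: 16, day 2: 16, day 3: 7, day 4: 0.
Peak is 16.

16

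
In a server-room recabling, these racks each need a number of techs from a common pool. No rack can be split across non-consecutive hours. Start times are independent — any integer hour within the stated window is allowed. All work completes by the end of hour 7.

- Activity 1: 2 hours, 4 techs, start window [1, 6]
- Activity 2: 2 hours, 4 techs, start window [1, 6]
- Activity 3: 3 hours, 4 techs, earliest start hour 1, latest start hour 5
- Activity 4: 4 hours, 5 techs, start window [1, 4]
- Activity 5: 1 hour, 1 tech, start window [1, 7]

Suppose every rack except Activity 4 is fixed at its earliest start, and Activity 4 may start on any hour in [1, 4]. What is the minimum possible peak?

Activity 4@1: h1:18  h2:17  h3:9  h4:5  h5:0  h6:0  h7:0 → peak 18
Activity 4@2: h1:13  h2:17  h3:9  h4:5  h5:5  h6:0  h7:0 → peak 17
Activity 4@3: h1:13  h2:12  h3:9  h4:5  h5:5  h6:5  h7:0 → peak 13
Activity 4@4: h1:13  h2:12  h3:4  h4:5  h5:5  h6:5  h7:5 → peak 13
Best is Activity 4@3, peak 13.

13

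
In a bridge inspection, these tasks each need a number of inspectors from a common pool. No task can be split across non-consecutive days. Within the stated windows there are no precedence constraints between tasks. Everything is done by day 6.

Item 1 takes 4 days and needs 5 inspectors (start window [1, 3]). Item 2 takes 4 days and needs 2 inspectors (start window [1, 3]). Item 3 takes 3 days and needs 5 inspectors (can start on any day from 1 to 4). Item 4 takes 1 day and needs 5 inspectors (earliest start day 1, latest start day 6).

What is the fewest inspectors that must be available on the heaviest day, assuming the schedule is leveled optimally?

12

Early-start (Item 1@1, Item 2@1, Item 3@1, Item 4@1) gives peak 17: d1:17  d2:12  d3:12  d4:7  d5:0  d6:0.
Shift Item 4→4.
Schedule Item 1@1, Item 2@1, Item 3@1, Item 4@4: d1:12  d2:12  d3:12  d4:12  d5:0  d6:0 — peak 12.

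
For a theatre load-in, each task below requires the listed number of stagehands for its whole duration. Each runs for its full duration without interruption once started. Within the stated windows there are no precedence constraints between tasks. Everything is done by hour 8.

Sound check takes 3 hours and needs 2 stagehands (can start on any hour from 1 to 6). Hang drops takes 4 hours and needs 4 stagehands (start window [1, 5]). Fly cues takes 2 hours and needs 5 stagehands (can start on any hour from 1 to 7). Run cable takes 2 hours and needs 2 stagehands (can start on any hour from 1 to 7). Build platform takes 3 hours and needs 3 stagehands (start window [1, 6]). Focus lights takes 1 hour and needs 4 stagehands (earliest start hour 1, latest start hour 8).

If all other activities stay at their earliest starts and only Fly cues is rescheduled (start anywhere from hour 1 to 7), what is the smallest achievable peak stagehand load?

Fly cues@1: h1:20  h2:16  h3:9  h4:4  h5:0  h6:0  h7:0  h8:0 → peak 20
Fly cues@2: h1:15  h2:16  h3:14  h4:4  h5:0  h6:0  h7:0  h8:0 → peak 16
Fly cues@3: h1:15  h2:11  h3:14  h4:9  h5:0  h6:0  h7:0  h8:0 → peak 15
Fly cues@4: h1:15  h2:11  h3:9  h4:9  h5:5  h6:0  h7:0  h8:0 → peak 15
Fly cues@5: h1:15  h2:11  h3:9  h4:4  h5:5  h6:5  h7:0  h8:0 → peak 15
Fly cues@6: h1:15  h2:11  h3:9  h4:4  h5:0  h6:5  h7:5  h8:0 → peak 15
Fly cues@7: h1:15  h2:11  h3:9  h4:4  h5:0  h6:0  h7:5  h8:5 → peak 15
Best is Fly cues@3, peak 15.

15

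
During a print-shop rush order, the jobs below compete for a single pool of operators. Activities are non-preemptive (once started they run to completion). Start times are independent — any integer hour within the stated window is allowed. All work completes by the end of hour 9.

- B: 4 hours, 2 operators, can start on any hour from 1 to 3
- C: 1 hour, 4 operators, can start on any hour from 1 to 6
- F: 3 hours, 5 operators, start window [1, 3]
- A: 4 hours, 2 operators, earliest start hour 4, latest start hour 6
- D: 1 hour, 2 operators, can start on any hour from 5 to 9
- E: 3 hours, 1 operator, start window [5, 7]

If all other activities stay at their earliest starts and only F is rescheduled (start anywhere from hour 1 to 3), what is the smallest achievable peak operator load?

9

F@1: h1:11  h2:7  h3:7  h4:4  h5:5  h6:3  h7:3  h8:0  h9:0 → peak 11
F@2: h1:6  h2:7  h3:7  h4:9  h5:5  h6:3  h7:3  h8:0  h9:0 → peak 9
F@3: h1:6  h2:2  h3:7  h4:9  h5:10  h6:3  h7:3  h8:0  h9:0 → peak 10
Best is F@2, peak 9.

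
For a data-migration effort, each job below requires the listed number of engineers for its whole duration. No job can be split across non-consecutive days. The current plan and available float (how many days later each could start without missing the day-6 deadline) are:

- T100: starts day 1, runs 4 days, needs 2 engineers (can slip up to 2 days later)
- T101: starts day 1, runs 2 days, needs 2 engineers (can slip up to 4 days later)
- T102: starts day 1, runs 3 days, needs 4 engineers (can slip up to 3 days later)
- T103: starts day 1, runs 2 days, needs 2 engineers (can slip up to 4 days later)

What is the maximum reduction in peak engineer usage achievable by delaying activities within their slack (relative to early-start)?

4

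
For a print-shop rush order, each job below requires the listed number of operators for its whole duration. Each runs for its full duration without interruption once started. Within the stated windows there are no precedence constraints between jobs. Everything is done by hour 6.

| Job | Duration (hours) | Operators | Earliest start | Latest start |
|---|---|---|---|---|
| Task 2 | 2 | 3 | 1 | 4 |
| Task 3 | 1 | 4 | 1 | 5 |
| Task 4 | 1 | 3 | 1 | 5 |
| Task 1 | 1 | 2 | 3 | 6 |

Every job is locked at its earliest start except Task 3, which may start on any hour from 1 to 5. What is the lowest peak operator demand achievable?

6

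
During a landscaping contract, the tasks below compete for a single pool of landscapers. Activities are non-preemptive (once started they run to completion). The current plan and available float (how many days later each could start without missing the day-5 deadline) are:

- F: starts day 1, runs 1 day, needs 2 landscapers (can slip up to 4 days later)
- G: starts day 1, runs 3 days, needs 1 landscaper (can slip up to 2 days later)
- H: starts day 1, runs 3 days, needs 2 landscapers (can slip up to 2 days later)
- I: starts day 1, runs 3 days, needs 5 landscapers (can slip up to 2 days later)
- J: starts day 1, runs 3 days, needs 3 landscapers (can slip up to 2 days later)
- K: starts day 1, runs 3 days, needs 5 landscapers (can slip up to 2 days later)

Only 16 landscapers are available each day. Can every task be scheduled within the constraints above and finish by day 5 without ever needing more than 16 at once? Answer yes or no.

Schedule F@1, G@1, H@1, I@1, J@1, K@2: d1:13  d2:16  d3:16  d4:5  d5:0 — peak 16 ≤ 16.

yes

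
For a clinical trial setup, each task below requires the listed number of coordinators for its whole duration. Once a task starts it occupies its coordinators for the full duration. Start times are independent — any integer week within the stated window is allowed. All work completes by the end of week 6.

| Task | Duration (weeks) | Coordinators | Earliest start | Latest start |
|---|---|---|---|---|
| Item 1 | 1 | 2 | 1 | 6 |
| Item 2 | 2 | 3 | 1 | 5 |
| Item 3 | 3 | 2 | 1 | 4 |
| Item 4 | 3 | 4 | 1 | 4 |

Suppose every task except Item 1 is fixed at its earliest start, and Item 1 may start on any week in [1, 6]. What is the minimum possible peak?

9

Item 1@1: w1:11  w2:9  w3:6  w4:0  w5:0  w6:0 → peak 11
Item 1@2: w1:9  w2:11  w3:6  w4:0  w5:0  w6:0 → peak 11
Item 1@3: w1:9  w2:9  w3:8  w4:0  w5:0  w6:0 → peak 9
Item 1@4: w1:9  w2:9  w3:6  w4:2  w5:0  w6:0 → peak 9
Item 1@5: w1:9  w2:9  w3:6  w4:0  w5:2  w6:0 → peak 9
Item 1@6: w1:9  w2:9  w3:6  w4:0  w5:0  w6:2 → peak 9
Best is Item 1@3, peak 9.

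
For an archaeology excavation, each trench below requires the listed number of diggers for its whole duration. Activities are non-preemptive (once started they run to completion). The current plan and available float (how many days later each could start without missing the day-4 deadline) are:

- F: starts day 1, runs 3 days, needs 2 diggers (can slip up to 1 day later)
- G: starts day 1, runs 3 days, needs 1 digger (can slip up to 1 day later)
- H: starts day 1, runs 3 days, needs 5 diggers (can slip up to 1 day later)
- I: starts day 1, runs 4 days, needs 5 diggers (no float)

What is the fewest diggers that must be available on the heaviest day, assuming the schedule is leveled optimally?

13

Schedule F@1, G@1, H@1, I@1: d1:13  d2:13  d3:13  d4:5 — peak 13.
No arrangement of the 8 feasible schedules does better.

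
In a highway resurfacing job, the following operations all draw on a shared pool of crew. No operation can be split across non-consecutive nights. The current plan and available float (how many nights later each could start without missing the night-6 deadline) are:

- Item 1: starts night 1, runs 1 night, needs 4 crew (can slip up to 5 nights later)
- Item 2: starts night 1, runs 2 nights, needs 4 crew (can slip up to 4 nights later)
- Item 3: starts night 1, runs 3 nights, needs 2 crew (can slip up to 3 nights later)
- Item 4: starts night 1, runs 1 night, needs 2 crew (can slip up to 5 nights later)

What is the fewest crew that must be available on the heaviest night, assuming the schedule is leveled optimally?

Early-start (Item 1@1, Item 2@1, Item 3@1, Item 4@1) gives peak 12: n1:12  n2:6  n3:2  n4:0  n5:0  n6:0.
Shift Item 2→2, Item 3→4, Item 4→4.
Schedule Item 1@1, Item 2@2, Item 3@4, Item 4@4: n1:4  n2:4  n3:4  n4:4  n5:2  n6:2 — peak 4.
Total crew member-nights = 20 over 6 nights ⇒ peak ≥ ⌈20/6⌉ = 4, so 4 is optimal.

4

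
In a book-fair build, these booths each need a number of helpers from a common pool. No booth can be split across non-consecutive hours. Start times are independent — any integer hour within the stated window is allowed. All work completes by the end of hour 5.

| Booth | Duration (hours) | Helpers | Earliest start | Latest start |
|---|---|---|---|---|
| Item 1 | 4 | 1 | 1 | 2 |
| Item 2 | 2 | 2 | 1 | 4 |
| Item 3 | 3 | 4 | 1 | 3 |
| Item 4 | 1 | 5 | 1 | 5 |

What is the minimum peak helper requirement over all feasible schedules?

7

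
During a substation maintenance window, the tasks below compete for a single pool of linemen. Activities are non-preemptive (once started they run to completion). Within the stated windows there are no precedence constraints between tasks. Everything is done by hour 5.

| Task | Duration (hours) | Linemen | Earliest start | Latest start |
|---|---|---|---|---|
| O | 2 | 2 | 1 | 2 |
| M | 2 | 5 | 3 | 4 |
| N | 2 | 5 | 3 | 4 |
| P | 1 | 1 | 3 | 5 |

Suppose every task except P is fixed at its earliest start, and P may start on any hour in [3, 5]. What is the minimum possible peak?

10

P@3: h1:2  h2:2  h3:11  h4:10  h5:0 → peak 11
P@4: h1:2  h2:2  h3:10  h4:11  h5:0 → peak 11
P@5: h1:2  h2:2  h3:10  h4:10  h5:1 → peak 10
Best is P@5, peak 10.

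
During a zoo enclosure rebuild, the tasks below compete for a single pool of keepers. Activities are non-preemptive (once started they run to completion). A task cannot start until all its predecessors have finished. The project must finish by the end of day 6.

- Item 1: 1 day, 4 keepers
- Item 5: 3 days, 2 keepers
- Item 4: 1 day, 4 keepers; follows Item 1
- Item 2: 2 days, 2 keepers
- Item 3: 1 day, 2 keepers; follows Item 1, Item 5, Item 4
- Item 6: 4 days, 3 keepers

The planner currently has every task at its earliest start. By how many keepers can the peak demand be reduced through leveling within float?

5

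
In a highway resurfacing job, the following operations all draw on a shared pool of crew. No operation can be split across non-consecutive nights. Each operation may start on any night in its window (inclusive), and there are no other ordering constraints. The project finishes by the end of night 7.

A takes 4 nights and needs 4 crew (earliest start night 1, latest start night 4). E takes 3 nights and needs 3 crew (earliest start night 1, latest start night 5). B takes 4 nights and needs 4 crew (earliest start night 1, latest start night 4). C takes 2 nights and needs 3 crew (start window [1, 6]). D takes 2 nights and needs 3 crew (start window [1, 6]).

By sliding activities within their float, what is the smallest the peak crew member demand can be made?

9

Early-start (A@1, E@1, B@1, C@1, D@1) gives peak 17: n1:17  n2:17  n3:11  n4:8  n5:0  n6:0  n7:0.
Shift E→5, C→5, D→5.
Schedule A@1, E@5, B@1, C@5, D@5: n1:8  n2:8  n3:8  n4:8  n5:9  n6:9  n7:3 — peak 9.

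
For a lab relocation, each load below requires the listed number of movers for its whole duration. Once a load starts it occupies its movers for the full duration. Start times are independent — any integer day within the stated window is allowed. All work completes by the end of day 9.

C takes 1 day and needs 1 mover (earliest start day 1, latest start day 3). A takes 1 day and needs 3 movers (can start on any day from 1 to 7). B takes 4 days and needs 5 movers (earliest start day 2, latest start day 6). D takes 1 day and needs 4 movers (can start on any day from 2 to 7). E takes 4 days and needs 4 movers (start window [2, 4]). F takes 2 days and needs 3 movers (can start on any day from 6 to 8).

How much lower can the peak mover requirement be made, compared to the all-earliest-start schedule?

Early-start peak: d1:4  d2:13  d3:9  d4:9  d5:9  d6:3  d7:3  d8:0  d9:0 ⇒ 13.
Leveled (C@1, A@1, B@6, D@2, E@2, F@6): d1:4  d2:8  d3:4  d4:4  d5:4  d6:8  d7:8  d8:5  d9:5 ⇒ 8.
Reduction 13 − 8 = 5.

5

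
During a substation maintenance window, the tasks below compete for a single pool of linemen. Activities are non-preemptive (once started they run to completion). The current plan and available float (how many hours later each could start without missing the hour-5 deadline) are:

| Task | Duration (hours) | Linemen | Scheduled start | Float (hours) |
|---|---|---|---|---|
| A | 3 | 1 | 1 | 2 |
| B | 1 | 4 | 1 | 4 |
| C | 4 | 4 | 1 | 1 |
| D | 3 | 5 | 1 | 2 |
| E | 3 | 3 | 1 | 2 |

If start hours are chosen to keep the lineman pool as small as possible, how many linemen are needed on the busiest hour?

13

Early-start (A@1, B@1, C@1, D@1, E@1) gives peak 17: h1:17  h2:13  h3:13  h4:4  h5:0.
Shift D→2.
Schedule A@1, B@1, C@1, D@2, E@1: h1:12  h2:13  h3:13  h4:9  h5:0 — peak 13.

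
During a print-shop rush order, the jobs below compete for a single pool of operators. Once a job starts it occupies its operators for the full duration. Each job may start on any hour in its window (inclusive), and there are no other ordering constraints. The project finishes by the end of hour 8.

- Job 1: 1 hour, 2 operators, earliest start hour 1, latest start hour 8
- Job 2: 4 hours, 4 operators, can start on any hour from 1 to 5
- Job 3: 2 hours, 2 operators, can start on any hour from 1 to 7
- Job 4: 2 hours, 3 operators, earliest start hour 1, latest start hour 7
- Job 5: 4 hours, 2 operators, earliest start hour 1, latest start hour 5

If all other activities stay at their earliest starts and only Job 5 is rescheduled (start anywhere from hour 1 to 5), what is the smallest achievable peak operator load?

Job 5@1: h1:13  h2:11  h3:6  h4:6  h5:0  h6:0  h7:0  h8:0 → peak 13
Job 5@2: h1:11  h2:11  h3:6  h4:6  h5:2  h6:0  h7:0  h8:0 → peak 11
Job 5@3: h1:11  h2:9  h3:6  h4:6  h5:2  h6:2  h7:0  h8:0 → peak 11
Job 5@4: h1:11  h2:9  h3:4  h4:6  h5:2  h6:2  h7:2  h8:0 → peak 11
Job 5@5: h1:11  h2:9  h3:4  h4:4  h5:2  h6:2  h7:2  h8:2 → peak 11
Best is Job 5@2, peak 11.

11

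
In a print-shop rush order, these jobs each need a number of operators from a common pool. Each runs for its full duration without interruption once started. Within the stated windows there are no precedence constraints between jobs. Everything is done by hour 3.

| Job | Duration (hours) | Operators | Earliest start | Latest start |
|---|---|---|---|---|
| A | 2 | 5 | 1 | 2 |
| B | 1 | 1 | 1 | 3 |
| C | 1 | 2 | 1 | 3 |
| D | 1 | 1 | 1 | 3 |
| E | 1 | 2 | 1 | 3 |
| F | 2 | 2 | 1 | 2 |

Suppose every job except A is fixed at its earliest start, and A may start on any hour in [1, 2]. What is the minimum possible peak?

A@1: h1:13  h2:7  h3:0 → peak 13
A@2: h1:8  h2:7  h3:5 → peak 8
Best is A@2, peak 8.

8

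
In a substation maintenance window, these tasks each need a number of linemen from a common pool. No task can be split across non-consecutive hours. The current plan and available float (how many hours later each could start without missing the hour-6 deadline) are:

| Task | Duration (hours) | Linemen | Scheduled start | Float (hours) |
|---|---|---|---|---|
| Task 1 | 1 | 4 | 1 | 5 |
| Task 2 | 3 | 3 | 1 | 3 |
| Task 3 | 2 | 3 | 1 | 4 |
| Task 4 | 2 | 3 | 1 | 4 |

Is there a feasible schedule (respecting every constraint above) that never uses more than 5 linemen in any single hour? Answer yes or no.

no

The minimum achievable peak is 6; 5 < 6, so no feasible schedule stays within the cap.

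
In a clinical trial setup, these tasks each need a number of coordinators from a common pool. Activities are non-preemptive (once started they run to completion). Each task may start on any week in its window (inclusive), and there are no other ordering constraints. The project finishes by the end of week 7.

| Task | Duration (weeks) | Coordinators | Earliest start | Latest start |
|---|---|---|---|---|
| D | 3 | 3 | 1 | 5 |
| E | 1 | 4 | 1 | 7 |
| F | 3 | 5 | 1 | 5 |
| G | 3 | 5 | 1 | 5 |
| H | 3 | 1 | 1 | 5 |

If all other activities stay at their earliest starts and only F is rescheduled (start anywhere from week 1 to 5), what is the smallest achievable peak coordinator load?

F@1: w1:18  w2:14  w3:14  w4:0  w5:0  w6:0  w7:0 → peak 18
F@2: w1:13  w2:14  w3:14  w4:5  w5:0  w6:0  w7:0 → peak 14
F@3: w1:13  w2:9  w3:14  w4:5  w5:5  w6:0  w7:0 → peak 14
F@4: w1:13  w2:9  w3:9  w4:5  w5:5  w6:5  w7:0 → peak 13
F@5: w1:13  w2:9  w3:9  w4:0  w5:5  w6:5  w7:5 → peak 13
Best is F@4, peak 13.

13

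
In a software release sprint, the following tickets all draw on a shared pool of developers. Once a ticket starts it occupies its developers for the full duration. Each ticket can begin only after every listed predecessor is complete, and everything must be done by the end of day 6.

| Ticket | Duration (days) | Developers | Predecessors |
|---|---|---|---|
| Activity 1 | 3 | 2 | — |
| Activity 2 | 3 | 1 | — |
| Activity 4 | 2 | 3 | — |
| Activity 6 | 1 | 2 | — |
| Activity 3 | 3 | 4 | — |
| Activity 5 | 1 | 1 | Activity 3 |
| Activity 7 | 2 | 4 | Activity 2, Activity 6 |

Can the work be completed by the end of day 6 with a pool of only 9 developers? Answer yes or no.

yes

Schedule Activity 1@1, Activity 2@1, Activity 4@4, Activity 6@1, Activity 3@2, Activity 5@6, Activity 7@5: d1:5  d2:7  d3:7  d4:7  d5:7  d6:5 — peak 7 ≤ 9.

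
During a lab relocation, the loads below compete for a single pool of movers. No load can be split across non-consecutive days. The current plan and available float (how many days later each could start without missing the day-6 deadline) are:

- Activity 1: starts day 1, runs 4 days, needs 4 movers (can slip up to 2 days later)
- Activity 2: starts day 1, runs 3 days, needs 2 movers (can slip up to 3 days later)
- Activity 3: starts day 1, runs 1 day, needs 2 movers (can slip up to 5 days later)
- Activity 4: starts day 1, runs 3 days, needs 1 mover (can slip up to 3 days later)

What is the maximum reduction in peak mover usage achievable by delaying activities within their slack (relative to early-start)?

3

Early-start peak: d1:9  d2:7  d3:7  d4:4  d5:0  d6:0 ⇒ 9.
Leveled (Activity 1@1, Activity 2@1, Activity 3@5, Activity 4@4): d1:6  d2:6  d3:6  d4:5  d5:3  d6:1 ⇒ 6.
Reduction 9 − 6 = 3.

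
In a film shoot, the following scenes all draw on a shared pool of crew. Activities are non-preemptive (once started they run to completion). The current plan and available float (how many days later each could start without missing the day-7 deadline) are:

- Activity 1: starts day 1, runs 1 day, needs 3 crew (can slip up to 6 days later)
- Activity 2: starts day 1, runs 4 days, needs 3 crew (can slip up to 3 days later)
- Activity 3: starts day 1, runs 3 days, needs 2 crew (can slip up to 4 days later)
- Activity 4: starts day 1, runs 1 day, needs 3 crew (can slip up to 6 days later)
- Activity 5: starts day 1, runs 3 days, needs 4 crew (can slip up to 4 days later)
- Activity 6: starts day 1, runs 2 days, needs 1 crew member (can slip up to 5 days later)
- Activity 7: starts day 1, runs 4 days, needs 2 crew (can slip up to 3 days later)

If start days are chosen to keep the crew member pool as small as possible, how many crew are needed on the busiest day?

7

Early-start (Activity 1@1, Activity 2@1, Activity 3@1, Activity 4@1, Activity 5@1, Activity 6@1, Activity 7@1) gives peak 18: d1:18  d2:12  d3:11  d4:5  d5:0  d6:0  d7:0.
Shift Activity 3→2, Activity 4→7, Activity 5→5, Activity 7→3.
Schedule Activity 1@1, Activity 2@1, Activity 3@2, Activity 4@7, Activity 5@5, Activity 6@1, Activity 7@3: d1:7  d2:6  d3:7  d4:7  d5:6  d6:6  d7:7 — peak 7.
Total crew member-days = 46 over 7 days ⇒ peak ≥ ⌈46/7⌉ = 7, so 7 is optimal.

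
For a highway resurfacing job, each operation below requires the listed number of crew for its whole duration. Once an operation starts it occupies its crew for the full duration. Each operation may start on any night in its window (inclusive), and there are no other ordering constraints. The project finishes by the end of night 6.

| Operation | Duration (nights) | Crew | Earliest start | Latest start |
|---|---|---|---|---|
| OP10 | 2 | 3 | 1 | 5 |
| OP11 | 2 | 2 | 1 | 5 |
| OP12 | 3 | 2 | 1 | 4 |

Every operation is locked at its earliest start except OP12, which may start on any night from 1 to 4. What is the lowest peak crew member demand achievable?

5

OP12@1: n1:7  n2:7  n3:2  n4:0  n5:0  n6:0 → peak 7
OP12@2: n1:5  n2:7  n3:2  n4:2  n5:0  n6:0 → peak 7
OP12@3: n1:5  n2:5  n3:2  n4:2  n5:2  n6:0 → peak 5
OP12@4: n1:5  n2:5  n3:0  n4:2  n5:2  n6:2 → peak 5
Best is OP12@3, peak 5.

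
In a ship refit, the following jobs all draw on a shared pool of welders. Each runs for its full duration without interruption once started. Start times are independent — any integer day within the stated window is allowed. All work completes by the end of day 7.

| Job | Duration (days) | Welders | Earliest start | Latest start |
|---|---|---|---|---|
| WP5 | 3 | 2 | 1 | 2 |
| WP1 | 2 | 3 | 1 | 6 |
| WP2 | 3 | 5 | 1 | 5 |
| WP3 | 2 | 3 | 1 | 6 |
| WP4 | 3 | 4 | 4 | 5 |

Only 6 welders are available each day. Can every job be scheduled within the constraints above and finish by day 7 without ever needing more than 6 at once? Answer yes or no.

no

Total welder-days = 45; over 7 days the average is 45/7 > 6, so some day must exceed 6.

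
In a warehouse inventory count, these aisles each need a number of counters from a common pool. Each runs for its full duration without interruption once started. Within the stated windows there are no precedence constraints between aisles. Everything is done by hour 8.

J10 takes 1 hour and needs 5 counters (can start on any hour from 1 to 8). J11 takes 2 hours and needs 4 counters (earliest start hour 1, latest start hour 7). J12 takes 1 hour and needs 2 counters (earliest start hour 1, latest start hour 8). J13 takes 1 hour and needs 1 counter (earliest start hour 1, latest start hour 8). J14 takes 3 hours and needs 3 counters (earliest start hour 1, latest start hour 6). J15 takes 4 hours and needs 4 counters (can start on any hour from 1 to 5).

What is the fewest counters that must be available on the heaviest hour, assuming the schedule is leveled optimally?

7

Early-start (J10@1, J11@1, J12@1, J13@1, J14@1, J15@1) gives peak 19: h1:19  h2:11  h3:7  h4:4  h5:0  h6:0  h7:0  h8:0.
Shift J11→2, J13→2, J14→3, J15→4.
Schedule J10@1, J11@2, J12@1, J13@2, J14@3, J15@4: h1:7  h2:5  h3:7  h4:7  h5:7  h6:4  h7:4  h8:0 — peak 7.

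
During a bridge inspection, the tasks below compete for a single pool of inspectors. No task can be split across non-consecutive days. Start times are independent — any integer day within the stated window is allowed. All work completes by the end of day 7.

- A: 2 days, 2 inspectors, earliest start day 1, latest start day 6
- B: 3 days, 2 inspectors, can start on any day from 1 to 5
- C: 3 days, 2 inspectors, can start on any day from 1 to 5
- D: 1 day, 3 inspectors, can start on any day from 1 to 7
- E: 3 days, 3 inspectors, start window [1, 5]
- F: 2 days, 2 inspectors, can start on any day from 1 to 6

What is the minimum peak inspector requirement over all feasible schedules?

Early-start (A@1, B@1, C@1, D@1, E@1, F@1) gives peak 14: d1:14  d2:11  d3:7  d4:0  d5:0  d6:0  d7:0.
Shift C→3, D→4, E→5, F→6.
Schedule A@1, B@1, C@3, D@4, E@5, F@6: d1:4  d2:4  d3:4  d4:5  d5:5  d6:5  d7:5 — peak 5.
Total inspector-days = 32 over 7 days ⇒ peak ≥ ⌈32/7⌉ = 5, so 5 is optimal.

5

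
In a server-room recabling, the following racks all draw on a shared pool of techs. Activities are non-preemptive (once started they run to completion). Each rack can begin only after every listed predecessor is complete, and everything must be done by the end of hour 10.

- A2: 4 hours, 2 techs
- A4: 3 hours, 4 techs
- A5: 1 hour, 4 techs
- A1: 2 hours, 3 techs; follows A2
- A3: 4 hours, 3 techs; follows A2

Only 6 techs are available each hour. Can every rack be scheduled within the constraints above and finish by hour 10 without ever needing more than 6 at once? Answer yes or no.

Schedule A2@1, A4@1, A5@4, A1@5, A3@5: h1:6  h2:6  h3:6  h4:6  h5:6  h6:6  h7:3  h8:3  h9:0  h10:0 — peak 6 ≤ 6.

yes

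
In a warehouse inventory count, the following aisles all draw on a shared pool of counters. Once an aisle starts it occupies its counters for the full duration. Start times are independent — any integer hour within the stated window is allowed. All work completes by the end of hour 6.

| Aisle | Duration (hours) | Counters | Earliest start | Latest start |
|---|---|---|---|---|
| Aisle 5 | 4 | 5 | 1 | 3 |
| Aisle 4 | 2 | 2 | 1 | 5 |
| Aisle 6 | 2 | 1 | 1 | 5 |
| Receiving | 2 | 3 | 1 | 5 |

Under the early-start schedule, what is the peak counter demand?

Early-start schedule: Aisle 5@1, Aisle 4@1, Aisle 6@1, Receiving@1.
Load per hour: hour 1: 11, hour 2: 11, hour 3: 5, hour 4: 5, hour 5: 0, hour 6: 0.
Peak is 11.

11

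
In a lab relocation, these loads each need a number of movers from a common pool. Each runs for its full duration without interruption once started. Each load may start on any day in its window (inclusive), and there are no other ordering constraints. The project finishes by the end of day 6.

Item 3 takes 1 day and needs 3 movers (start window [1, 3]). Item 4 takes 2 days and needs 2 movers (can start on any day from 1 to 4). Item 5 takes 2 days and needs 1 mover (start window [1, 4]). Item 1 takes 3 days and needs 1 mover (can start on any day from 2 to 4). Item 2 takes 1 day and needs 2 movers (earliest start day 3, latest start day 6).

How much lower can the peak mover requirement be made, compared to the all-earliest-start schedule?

3

Early-start peak: d1:6  d2:4  d3:3  d4:1  d5:0  d6:0 ⇒ 6.
Leveled (Item 3@1, Item 4@2, Item 5@2, Item 1@4, Item 2@4): d1:3  d2:3  d3:3  d4:3  d5:1  d6:1 ⇒ 3.
Reduction 6 − 3 = 3.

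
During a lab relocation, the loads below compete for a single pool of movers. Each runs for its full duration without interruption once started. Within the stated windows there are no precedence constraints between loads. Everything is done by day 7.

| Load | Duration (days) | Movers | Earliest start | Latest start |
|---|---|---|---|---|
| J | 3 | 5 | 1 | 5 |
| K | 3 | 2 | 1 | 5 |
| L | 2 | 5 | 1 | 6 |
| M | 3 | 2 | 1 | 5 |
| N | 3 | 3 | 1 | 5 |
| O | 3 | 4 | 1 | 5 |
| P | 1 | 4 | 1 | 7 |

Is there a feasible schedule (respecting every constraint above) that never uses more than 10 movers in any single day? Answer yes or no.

no

The minimum achievable peak is 11; 10 < 11, so no feasible schedule stays within the cap.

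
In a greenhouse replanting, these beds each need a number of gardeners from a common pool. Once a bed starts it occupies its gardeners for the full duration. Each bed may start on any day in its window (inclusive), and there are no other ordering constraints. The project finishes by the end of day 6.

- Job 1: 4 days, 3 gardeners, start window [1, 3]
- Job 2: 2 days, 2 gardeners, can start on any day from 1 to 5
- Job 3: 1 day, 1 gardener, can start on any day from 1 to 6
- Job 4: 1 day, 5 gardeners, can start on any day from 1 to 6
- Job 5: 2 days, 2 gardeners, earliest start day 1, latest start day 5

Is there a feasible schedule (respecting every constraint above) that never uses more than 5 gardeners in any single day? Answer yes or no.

yes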